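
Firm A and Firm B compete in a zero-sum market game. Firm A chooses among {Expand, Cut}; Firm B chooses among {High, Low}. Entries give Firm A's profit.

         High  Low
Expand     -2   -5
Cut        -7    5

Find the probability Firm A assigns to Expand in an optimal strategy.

Row minima: Expand → -5, Cut → -7; maximin = -5.
Column maxima: High → -2, Low → 5; minimax = -2.
-5 ≠ -2, so there is no saddle point; optimal play is mixed.
Let Firm A play Expand with probability p. Expected payoff against High: (-2)p + (-7)(1−p) = 5p − 7; against Low: (-5)p + 5(1−p) = −10p + 5.
Setting these equal: 5p − 7 = −10p + 5 ⇒ 15p = 12 ⇒ p = 4/5, and the value is (5)·(4/5) − 7 = -3.
For Firm B: with q = P(High), equating Expand's and Cut's payoffs gives 3q − 5 = −12q + 5 ⇒ q = 2/3.

4/5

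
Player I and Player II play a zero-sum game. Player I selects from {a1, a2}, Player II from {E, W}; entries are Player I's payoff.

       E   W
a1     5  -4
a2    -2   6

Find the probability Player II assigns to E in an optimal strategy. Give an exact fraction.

10/17

Row minima: a1 → -4, a2 → -2; maximin = -2.
Column maxima: E → 5, W → 6; minimax = 5.
-2 ≠ 5, so there is no saddle point; optimal play is mixed.
Let Player I play a1 with probability p. Expected payoff against E: 5p + (-2)(1−p) = 7p − 2; against W: (-4)p + 6(1−p) = −10p + 6.
Setting these equal: 7p − 2 = −10p + 6 ⇒ 17p = 8 ⇒ p = 8/17, and the value is (7)·(8/17) − 2 = 22/17.
For Player II: with q = P(E), equating a1's and a2's payoffs gives 9q − 4 = −8q + 6 ⇒ q = 10/17.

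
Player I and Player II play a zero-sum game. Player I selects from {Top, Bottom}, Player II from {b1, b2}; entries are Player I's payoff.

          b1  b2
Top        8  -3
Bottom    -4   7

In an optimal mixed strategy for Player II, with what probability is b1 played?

Row minima: Top → -3, Bottom → -4; maximin = -3.
Column maxima: b1 → 8, b2 → 7; minimax = 7.
-3 ≠ 7, so there is no saddle point; optimal play is mixed.
Let Player I play Top with probability p. Expected payoff against b1: 8p + (-4)(1−p) = 12p − 4; against b2: (-3)p + 7(1−p) = −10p + 7.
Setting these equal: 12p − 4 = −10p + 7 ⇒ 22p = 11 ⇒ p = 1/2, and the value is (12)·(1/2) − 4 = 2.
For Player II: with q = P(b1), equating Top's and Bottom's payoffs gives 11q − 3 = −11q + 7 ⇒ q = 5/11.

5/11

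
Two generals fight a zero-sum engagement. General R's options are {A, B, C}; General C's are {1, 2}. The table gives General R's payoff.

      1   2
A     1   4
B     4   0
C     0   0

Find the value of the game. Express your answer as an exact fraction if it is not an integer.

16/7

Row minima: A → 1, B → 0, C → 0; maximin = 1.
Column maxima: 1 → 4, 2 → 4; minimax = 4.
1 ≠ 4, so there is no saddle point; optimal play is mixed.
C is strictly dominated by A, so General R never plays it.
On the remaining 2×2 (A, B vs 1, 2):
Let General R play A with probability p. Expected payoff against 1: 1p + 4(1−p) = −3p + 4; against 2: 4p + 0(1−p) = 4p.
Setting these equal: −3p + 4 = 4p ⇒ −7p = -4 ⇒ p = 4/7, and the value is (-3)·(4/7) + 4 = 16/7.
For General C: with q = P(1), equating A's and B's payoffs gives −3q + 4 = 4q ⇒ q = 4/7.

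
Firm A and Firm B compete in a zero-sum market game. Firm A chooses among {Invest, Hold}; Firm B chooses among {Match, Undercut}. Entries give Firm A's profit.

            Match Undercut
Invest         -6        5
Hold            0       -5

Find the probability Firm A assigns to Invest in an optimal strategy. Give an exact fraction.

Row minima: Invest → -6, Hold → -5; maximin = -5.
Column maxima: Match → 0, Undercut → 5; minimax = 0.
-5 ≠ 0, so there is no saddle point; optimal play is mixed.
Let Firm A play Invest with probability p. Expected payoff against Match: (-6)p + 0(1−p) = −6p; against Undercut: 5p + (-5)(1−p) = 10p − 5.
Setting these equal: −6p = 10p − 5 ⇒ −16p = -5 ⇒ p = 5/16, and the value is (-6)·(5/16) = -15/8.
For Firm B: with q = P(Match), equating Invest's and Hold's payoffs gives −11q + 5 = 5q − 5 ⇒ q = 5/8.

5/16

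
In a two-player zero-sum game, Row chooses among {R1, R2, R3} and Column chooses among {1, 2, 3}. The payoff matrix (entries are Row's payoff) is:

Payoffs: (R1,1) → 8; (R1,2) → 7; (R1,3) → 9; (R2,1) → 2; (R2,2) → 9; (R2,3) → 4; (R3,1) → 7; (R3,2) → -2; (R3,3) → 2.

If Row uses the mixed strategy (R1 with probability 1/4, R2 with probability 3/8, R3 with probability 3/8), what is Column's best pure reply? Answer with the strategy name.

2

If Column plays 1, Row's expected payoff is (1/4)·8 + (3/8)·2 + (3/8)·7 = 43/8.
If Column plays 2, Row's expected payoff is (1/4)·7 + (3/8)·9 + (3/8)·(-2) = 35/8.
If Column plays 3, Row's expected payoff is (1/4)·9 + (3/8)·4 + (3/8)·2 = 9/2.
Column minimizes Row's payoff; the smallest is 35/8, so the best response is 2.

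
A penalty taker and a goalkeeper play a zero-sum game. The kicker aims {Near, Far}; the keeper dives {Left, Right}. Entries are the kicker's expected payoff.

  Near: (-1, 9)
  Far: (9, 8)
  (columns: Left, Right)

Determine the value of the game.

Row minima: Near → -1, Far → 8; maximin = 8.
Column maxima: Left → 9, Right → 9; minimax = 9.
8 ≠ 9, so there is no saddle point; optimal play is mixed.
Let the kicker play Near with probability p. Expected payoff against Left: (-1)p + 9(1−p) = −10p + 9; against Right: 9p + 8(1−p) = p + 8.
Setting these equal: −10p + 9 = p + 8 ⇒ −11p = -1 ⇒ p = 1/11, and the value is (-10)·(1/11) + 9 = 89/11.
For the keeper: with q = P(Left), equating Near's and Far's payoffs gives −10q + 9 = q + 8 ⇒ q = 1/11.

89/11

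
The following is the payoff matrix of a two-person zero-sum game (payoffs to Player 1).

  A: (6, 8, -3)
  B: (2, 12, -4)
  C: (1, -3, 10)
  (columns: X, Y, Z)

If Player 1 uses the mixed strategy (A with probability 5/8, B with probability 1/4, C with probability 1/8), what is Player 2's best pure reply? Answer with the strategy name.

If Player 2 plays X, Player 1's expected payoff is (5/8)·6 + (1/4)·2 + (1/8)·1 = 35/8.
If Player 2 plays Y, Player 1's expected payoff is (5/8)·8 + (1/4)·12 + (1/8)·(-3) = 61/8.
If Player 2 plays Z, Player 1's expected payoff is (5/8)·(-3) + (1/4)·(-4) + (1/8)·10 = -13/8.
Player 2 minimizes Player 1's payoff; the smallest is -13/8, so the best response is Z.

Z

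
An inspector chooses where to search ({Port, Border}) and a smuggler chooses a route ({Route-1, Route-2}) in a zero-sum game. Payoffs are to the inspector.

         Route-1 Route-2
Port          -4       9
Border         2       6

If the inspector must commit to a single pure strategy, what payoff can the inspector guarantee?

Row minima: Port → -4, Border → 2.
The best of these is 2.

2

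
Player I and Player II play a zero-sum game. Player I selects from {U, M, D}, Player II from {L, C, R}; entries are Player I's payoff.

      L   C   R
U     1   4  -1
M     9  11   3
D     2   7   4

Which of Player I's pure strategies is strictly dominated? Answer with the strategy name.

U

M gives a strictly higher payoff than U against every column: 9 > 1, 11 > 4, 3 > -1.
So U is strictly dominated and Player I never plays it.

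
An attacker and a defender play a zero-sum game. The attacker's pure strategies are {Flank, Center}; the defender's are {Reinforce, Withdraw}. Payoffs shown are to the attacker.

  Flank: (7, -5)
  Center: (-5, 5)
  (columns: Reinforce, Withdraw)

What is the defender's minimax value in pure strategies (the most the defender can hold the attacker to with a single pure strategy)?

Column maxima: Reinforce → 7, Withdraw → 5.
The smallest of these is 5.

5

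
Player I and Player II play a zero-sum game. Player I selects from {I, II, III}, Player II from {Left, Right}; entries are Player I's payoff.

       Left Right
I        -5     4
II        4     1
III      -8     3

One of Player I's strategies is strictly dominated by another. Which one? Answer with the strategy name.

I gives a strictly higher payoff than III against every column: -5 > -8, 4 > 3.
So III is strictly dominated and Player I never plays it.

III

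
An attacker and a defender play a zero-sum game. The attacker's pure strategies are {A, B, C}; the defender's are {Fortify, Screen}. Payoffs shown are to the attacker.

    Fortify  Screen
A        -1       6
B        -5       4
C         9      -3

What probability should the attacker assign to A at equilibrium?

Row minima: A → -1, B → -5, C → -3; maximin = -1.
Column maxima: Fortify → 9, Screen → 6; minimax = 6.
-1 ≠ 6, so there is no saddle point; optimal play is mixed.
B is strictly dominated by A, so the attacker never plays it.
On the remaining 2×2 (A, C vs Fortify, Screen):
Let the attacker play A with probability p. Expected payoff against Fortify: (-1)p + 9(1−p) = −10p + 9; against Screen: 6p + (-3)(1−p) = 9p − 3.
Setting these equal: −10p + 9 = 9p − 3 ⇒ −19p = -12 ⇒ p = 12/19, and the value is (-10)·(12/19) + 9 = 51/19.
For the defender: with q = P(Fortify), equating A's and C's payoffs gives −7q + 6 = 12q − 3 ⇒ q = 9/19.

12/19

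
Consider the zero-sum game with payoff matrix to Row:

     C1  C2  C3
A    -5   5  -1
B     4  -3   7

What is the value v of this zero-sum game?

5/17

Row minima: A → -5, B → -3; maximin = -3.
Column maxima: C1 → 4, C2 → 5, C3 → 7; minimax = 4.
-3 ≠ 4, so there is no saddle point; optimal play is mixed.
C3 is strictly dominated by C1 (it gives Row strictly more in every row), so Column never plays it.
On the remaining 2×2 (A, B vs C1, C2):
Let Row play A with probability p. Expected payoff against C1: (-5)p + 4(1−p) = −9p + 4; against C2: 5p + (-3)(1−p) = 8p − 3.
Setting these equal: −9p + 4 = 8p − 3 ⇒ −17p = -7 ⇒ p = 7/17, and the value is (-9)·(7/17) + 4 = 5/17.
For Column: with q = P(C1), equating A's and B's payoffs gives −10q + 5 = 7q − 3 ⇒ q = 8/17.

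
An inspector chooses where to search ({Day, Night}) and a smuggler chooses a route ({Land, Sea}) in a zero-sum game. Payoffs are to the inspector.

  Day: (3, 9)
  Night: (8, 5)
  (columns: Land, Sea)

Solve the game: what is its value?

Row minima: Day → 3, Night → 5; maximin = 5.
Column maxima: Land → 8, Sea → 9; minimax = 8.
5 ≠ 8, so there is no saddle point; optimal play is mixed.
Let the inspector play Day with probability p. Expected payoff against Land: 3p + 8(1−p) = −5p + 8; against Sea: 9p + 5(1−p) = 4p + 5.
Setting these equal: −5p + 8 = 4p + 5 ⇒ −9p = -3 ⇒ p = 1/3, and the value is (-5)·(1/3) + 8 = 19/3.
For the smuggler: with q = P(Land), equating Day's and Night's payoffs gives −6q + 9 = 3q + 5 ⇒ q = 4/9.

19/3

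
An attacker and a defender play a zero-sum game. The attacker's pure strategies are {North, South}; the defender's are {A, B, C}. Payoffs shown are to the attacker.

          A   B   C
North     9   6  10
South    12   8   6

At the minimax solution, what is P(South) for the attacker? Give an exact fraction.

Row minima: North → 6, South → 6; maximin = 6.
Column maxima: A → 12, B → 8, C → 10; minimax = 8.
6 ≠ 8, so there is no saddle point; optimal play is mixed.
A is strictly dominated by B (it gives the attacker strictly more in every row), so the defender never plays it.
On the remaining 2×2 (North, South vs B, C):
Let the attacker play North with probability p. Expected payoff against B: 6p + 8(1−p) = −2p + 8; against C: 10p + 6(1−p) = 4p + 6.
Setting these equal: −2p + 8 = 4p + 6 ⇒ −6p = -2 ⇒ p = 1/3, and the value is (-2)·(1/3) + 8 = 22/3.
For the defender: with q = P(B), equating North's and South's payoffs gives −4q + 10 = 2q + 6 ⇒ q = 2/3.

2/3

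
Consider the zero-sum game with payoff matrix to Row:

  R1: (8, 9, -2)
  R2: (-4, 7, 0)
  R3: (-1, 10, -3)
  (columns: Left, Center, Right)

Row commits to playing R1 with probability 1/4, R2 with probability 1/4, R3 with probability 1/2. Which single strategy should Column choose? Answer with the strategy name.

Right

If Column plays Left, Row's expected payoff is (1/4)·8 + (1/4)·(-4) + (1/2)·(-1) = 1/2.
If Column plays Center, Row's expected payoff is (1/4)·9 + (1/4)·7 + (1/2)·10 = 9.
If Column plays Right, Row's expected payoff is (1/4)·(-2) + (1/4)·0 + (1/2)·(-3) = -2.
Column minimizes Row's payoff; the smallest is -2, so the best response is Right.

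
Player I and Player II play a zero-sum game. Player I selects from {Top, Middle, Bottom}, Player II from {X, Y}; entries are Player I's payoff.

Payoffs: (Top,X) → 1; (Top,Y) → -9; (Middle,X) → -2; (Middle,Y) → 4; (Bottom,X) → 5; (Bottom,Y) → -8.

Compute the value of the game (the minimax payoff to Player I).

Row minima: Top → -9, Middle → -2, Bottom → -8; maximin = -2.
Column maxima: X → 5, Y → 4; minimax = 4.
-2 ≠ 4, so there is no saddle point; optimal play is mixed.
Top is strictly dominated by Bottom, so Player I never plays it.
On the remaining 2×2 (Middle, Bottom vs X, Y):
Let Player I play Middle with probability p. Expected payoff against X: (-2)p + 5(1−p) = −7p + 5; against Y: 4p + (-8)(1−p) = 12p − 8.
Setting these equal: −7p + 5 = 12p − 8 ⇒ −19p = -13 ⇒ p = 13/19, and the value is (-7)·(13/19) + 5 = 4/19.
For Player II: with q = P(X), equating Middle's and Bottom's payoffs gives −6q + 4 = 13q − 8 ⇒ q = 12/19.

4/19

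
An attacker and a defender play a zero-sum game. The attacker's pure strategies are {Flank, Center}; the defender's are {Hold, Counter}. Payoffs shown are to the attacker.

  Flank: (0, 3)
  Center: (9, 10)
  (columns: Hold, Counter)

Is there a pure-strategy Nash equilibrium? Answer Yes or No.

Yes

Row minima: Flank → 0, Center → 9; maximin = 9.
Column maxima: Hold → 9, Counter → 10; minimax = 9.
maximin = minimax = 9, so a saddle point exists.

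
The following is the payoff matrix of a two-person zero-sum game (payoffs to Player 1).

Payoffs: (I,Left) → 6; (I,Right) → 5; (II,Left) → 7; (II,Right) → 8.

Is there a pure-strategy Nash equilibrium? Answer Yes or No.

Row minima: I → 5, II → 7; maximin = 7.
Column maxima: Left → 7, Right → 8; minimax = 7.
maximin = minimax = 7, so a saddle point exists.

Yes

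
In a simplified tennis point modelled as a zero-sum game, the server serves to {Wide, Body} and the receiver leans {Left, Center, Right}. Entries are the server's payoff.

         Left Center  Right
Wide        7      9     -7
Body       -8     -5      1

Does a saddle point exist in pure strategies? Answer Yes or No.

Row minima: Wide → -7, Body → -8; maximin = -7.
Column maxima: Left → 7, Center → 9, Right → 1; minimax = 1.
-7 ≠ 1, so no pure-strategy equilibrium exists.

No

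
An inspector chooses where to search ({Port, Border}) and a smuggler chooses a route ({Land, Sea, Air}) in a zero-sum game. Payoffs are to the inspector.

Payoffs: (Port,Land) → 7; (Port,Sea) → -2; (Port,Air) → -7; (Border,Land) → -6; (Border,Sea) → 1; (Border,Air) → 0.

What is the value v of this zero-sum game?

Row minima: Port → -7, Border → -6; maximin = -6.
Column maxima: Land → 7, Sea → 1, Air → 0; minimax = 0.
-6 ≠ 0, so there is no saddle point; optimal play is mixed.
Sea is strictly dominated by Air (it gives the inspector strictly more in every row), so the smuggler never plays it.
On the remaining 2×2 (Port, Border vs Land, Air):
Let the inspector play Port with probability p. Expected payoff against Land: 7p + (-6)(1−p) = 13p − 6; against Air: (-7)p + 0(1−p) = −7p.
Setting these equal: 13p − 6 = −7p ⇒ 20p = 6 ⇒ p = 3/10, and the value is (13)·(3/10) − 6 = -21/10.
For the smuggler: with q = P(Land), equating Port's and Border's payoffs gives 14q − 7 = −6q ⇒ q = 7/20.

-21/10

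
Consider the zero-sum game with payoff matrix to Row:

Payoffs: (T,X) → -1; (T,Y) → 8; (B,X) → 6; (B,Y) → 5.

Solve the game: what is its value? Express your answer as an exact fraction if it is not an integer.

53/10

Row minima: T → -1, B → 5; maximin = 5.
Column maxima: X → 6, Y → 8; minimax = 6.
5 ≠ 6, so there is no saddle point; optimal play is mixed.
Let Row play T with probability p. Expected payoff against X: (-1)p + 6(1−p) = −7p + 6; against Y: 8p + 5(1−p) = 3p + 5.
Setting these equal: −7p + 6 = 3p + 5 ⇒ −10p = -1 ⇒ p = 1/10, and the value is (-7)·(1/10) + 6 = 53/10.
For Column: with q = P(X), equating T's and B's payoffs gives −9q + 8 = q + 5 ⇒ q = 3/10.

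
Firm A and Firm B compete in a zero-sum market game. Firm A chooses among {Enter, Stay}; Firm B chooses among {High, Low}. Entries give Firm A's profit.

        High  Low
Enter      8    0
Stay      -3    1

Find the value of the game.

2/3

Row minima: Enter → 0, Stay → -3; maximin = 0.
Column maxima: High → 8, Low → 1; minimax = 1.
0 ≠ 1, so there is no saddle point; optimal play is mixed.
Let Firm A play Enter with probability p. Expected payoff against High: 8p + (-3)(1−p) = 11p − 3; against Low: 0p + 1(1−p) = −p + 1.
Setting these equal: 11p − 3 = −p + 1 ⇒ 12p = 4 ⇒ p = 1/3, and the value is (11)·(1/3) − 3 = 2/3.
For Firm B: with q = P(High), equating Enter's and Stay's payoffs gives 8q = −4q + 1 ⇒ q = 1/12.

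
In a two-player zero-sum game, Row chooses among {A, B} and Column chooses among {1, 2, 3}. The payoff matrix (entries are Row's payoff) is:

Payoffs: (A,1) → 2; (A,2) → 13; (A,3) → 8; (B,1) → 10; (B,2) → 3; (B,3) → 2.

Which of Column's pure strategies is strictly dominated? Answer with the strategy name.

3 holds Row's payoff strictly below 2 in every row: 8 < 13, 2 < 3.
So 2 is strictly dominated for Column.

2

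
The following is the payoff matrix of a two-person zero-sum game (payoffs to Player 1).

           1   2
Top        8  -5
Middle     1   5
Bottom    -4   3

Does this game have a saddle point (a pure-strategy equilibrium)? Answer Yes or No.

No

Row minima: Top → -5, Middle → 1, Bottom → -4; maximin = 1.
Column maxima: 1 → 8, 2 → 5; minimax = 5.
1 ≠ 5, so no pure-strategy equilibrium exists.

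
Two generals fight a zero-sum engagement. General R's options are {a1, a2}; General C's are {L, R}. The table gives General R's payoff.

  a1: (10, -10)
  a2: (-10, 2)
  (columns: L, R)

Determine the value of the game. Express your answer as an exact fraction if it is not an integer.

-5/2

Row minima: a1 → -10, a2 → -10; maximin = -10.
Column maxima: L → 10, R → 2; minimax = 2.
-10 ≠ 2, so there is no saddle point; optimal play is mixed.
Let General R play a1 with probability p. Expected payoff against L: 10p + (-10)(1−p) = 20p − 10; against R: (-10)p + 2(1−p) = −12p + 2.
Setting these equal: 20p − 10 = −12p + 2 ⇒ 32p = 12 ⇒ p = 3/8, and the value is (20)·(3/8) − 10 = -5/2.
For General C: with q = P(L), equating a1's and a2's payoffs gives 20q − 10 = −12q + 2 ⇒ q = 3/8.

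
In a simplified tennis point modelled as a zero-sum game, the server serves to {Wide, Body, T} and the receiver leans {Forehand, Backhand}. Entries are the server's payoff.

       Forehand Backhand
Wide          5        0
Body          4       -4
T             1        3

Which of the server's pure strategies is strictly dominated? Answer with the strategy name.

Wide gives a strictly higher payoff than Body against every column: 5 > 4, 0 > -4.
So Body is strictly dominated and the server never plays it.

Body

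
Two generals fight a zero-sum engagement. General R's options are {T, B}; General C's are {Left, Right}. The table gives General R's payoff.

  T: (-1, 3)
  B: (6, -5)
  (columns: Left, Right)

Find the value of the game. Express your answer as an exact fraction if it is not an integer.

13/15

Row minima: T → -1, B → -5; maximin = -1.
Column maxima: Left → 6, Right → 3; minimax = 3.
-1 ≠ 3, so there is no saddle point; optimal play is mixed.
Let General R play T with probability p. Expected payoff against Left: (-1)p + 6(1−p) = −7p + 6; against Right: 3p + (-5)(1−p) = 8p − 5.
Setting these equal: −7p + 6 = 8p − 5 ⇒ −15p = -11 ⇒ p = 11/15, and the value is (-7)·(11/15) + 6 = 13/15.
For General C: with q = P(Left), equating T's and B's payoffs gives −4q + 3 = 11q − 5 ⇒ q = 8/15.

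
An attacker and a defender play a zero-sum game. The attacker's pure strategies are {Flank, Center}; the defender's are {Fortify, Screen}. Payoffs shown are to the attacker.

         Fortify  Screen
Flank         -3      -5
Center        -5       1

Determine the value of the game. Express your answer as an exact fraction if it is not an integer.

-7/2

Row minima: Flank → -5, Center → -5; maximin = -5.
Column maxima: Fortify → -3, Screen → 1; minimax = -3.
-5 ≠ -3, so there is no saddle point; optimal play is mixed.
Let the attacker play Flank with probability p. Expected payoff against Fortify: (-3)p + (-5)(1−p) = 2p − 5; against Screen: (-5)p + 1(1−p) = −6p + 1.
Setting these equal: 2p − 5 = −6p + 1 ⇒ 8p = 6 ⇒ p = 3/4, and the value is (2)·(3/4) − 5 = -7/2.
For the defender: with q = P(Fortify), equating Flank's and Center's payoffs gives 2q − 5 = −6q + 1 ⇒ q = 3/4.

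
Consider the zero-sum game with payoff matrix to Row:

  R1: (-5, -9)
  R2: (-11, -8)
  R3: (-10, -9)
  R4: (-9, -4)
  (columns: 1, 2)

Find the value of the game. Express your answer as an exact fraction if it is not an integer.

Row minima: R1 → -9, R2 → -11, R3 → -10, R4 → -9; maximin = -9.
Column maxima: 1 → -5, 2 → -4; minimax = -5.
-9 ≠ -5, so there is no saddle point; optimal play is mixed.
R2 is strictly dominated by R4, so Row never plays it.
R3 is strictly dominated by R4, so Row never plays it.
On the remaining 2×2 (R1, R4 vs 1, 2):
Let Row play R1 with probability p. Expected payoff against 1: (-5)p + (-9)(1−p) = 4p − 9; against 2: (-9)p + (-4)(1−p) = −5p − 4.
Setting these equal: 4p − 9 = −5p − 4 ⇒ 9p = 5 ⇒ p = 5/9, and the value is (4)·(5/9) − 9 = -61/9.
For Column: with q = P(1), equating R1's and R4's payoffs gives 4q − 9 = −5q − 4 ⇒ q = 5/9.

-61/9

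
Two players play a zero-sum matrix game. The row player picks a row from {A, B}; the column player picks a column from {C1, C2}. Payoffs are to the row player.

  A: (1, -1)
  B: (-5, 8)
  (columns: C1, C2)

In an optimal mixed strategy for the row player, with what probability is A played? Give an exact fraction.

Row minima: A → -1, B → -5; maximin = -1.
Column maxima: C1 → 1, C2 → 8; minimax = 1.
-1 ≠ 1, so there is no saddle point; optimal play is mixed.
Let the row player play A with probability p. Expected payoff against C1: 1p + (-5)(1−p) = 6p − 5; against C2: (-1)p + 8(1−p) = −9p + 8.
Setting these equal: 6p − 5 = −9p + 8 ⇒ 15p = 13 ⇒ p = 13/15, and the value is (6)·(13/15) − 5 = 1/5.
For the column player: with q = P(C1), equating A's and B's payoffs gives 2q − 1 = −13q + 8 ⇒ q = 3/5.

13/15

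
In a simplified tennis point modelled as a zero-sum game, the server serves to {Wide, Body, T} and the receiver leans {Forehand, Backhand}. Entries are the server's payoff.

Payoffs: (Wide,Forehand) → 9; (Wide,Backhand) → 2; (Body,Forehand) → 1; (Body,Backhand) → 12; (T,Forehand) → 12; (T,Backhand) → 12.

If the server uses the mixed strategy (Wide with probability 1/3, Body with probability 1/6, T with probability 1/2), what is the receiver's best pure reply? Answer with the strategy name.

If the receiver plays Forehand, the server's expected payoff is (1/3)·9 + (1/6)·1 + (1/2)·12 = 55/6.
If the receiver plays Backhand, the server's expected payoff is (1/3)·2 + (1/6)·12 + (1/2)·12 = 26/3.
The receiver minimizes the server's payoff; the smallest is 26/3, so the best response is Backhand.

Backhand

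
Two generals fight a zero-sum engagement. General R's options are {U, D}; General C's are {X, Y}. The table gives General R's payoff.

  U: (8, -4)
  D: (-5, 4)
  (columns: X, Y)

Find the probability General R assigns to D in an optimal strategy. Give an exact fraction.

Row minima: U → -4, D → -5; maximin = -4.
Column maxima: X → 8, Y → 4; minimax = 4.
-4 ≠ 4, so there is no saddle point; optimal play is mixed.
Let General R play U with probability p. Expected payoff against X: 8p + (-5)(1−p) = 13p − 5; against Y: (-4)p + 4(1−p) = −8p + 4.
Setting these equal: 13p − 5 = −8p + 4 ⇒ 21p = 9 ⇒ p = 3/7, and the value is (13)·(3/7) − 5 = 4/7.
For General C: with q = P(X), equating U's and D's payoffs gives 12q − 4 = −9q + 4 ⇒ q = 8/21.

4/7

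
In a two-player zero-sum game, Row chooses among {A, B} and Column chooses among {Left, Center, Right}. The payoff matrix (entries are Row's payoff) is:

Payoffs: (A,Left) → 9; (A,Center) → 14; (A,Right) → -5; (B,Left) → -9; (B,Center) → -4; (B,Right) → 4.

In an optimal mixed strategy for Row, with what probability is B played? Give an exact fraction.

14/27

Row minima: A → -5, B → -9; maximin = -5.
Column maxima: Left → 9, Center → 14, Right → 4; minimax = 4.
-5 ≠ 4, so there is no saddle point; optimal play is mixed.
Center is strictly dominated by Left (it gives Row strictly more in every row), so Column never plays it.
On the remaining 2×2 (A, B vs Left, Right):
Let Row play A with probability p. Expected payoff against Left: 9p + (-9)(1−p) = 18p − 9; against Right: (-5)p + 4(1−p) = −9p + 4.
Setting these equal: 18p − 9 = −9p + 4 ⇒ 27p = 13 ⇒ p = 13/27, and the value is (18)·(13/27) − 9 = -1/3.
For Column: with q = P(Left), equating A's and B's payoffs gives 14q − 5 = −13q + 4 ⇒ q = 1/3.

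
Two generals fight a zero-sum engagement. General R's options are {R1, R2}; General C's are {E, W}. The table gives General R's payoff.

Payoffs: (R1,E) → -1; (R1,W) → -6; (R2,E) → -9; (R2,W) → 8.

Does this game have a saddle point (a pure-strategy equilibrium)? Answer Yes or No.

Row minima: R1 → -6, R2 → -9; maximin = -6.
Column maxima: E → -1, W → 8; minimax = -1.
-6 ≠ -1, so no pure-strategy equilibrium exists.

No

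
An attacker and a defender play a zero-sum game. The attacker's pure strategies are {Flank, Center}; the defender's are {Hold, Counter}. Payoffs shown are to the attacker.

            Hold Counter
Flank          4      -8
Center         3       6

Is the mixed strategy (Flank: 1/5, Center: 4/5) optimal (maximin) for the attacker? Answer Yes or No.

Yes

Against Hold this mix gives (1/5)·4 + (4/5)·3 = 16/5.
Against Counter this mix gives (1/5)·(-8) + (4/5)·6 = 16/5.
All of the defender's active replies (Hold, Counter) yield 16/5, and no column does worse for the attacker. The mix makes the defender indifferent and guarantees 16/5, so it is optimal.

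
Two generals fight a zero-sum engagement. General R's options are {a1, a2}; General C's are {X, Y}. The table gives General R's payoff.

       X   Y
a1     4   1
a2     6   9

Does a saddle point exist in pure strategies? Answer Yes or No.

Row minima: a1 → 1, a2 → 6; maximin = 6.
Column maxima: X → 6, Y → 9; minimax = 6.
maximin = minimax = 6, so a saddle point exists.

Yes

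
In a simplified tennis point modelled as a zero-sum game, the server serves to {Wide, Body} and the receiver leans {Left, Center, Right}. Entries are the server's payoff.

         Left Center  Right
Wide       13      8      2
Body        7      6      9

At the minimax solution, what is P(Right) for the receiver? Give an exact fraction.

Row minima: Wide → 2, Body → 6; maximin = 6.
Column maxima: Left → 13, Center → 8, Right → 9; minimax = 8.
6 ≠ 8, so there is no saddle point; optimal play is mixed.
Left is strictly dominated by Center (it gives the server strictly more in every row), so the receiver never plays it.
On the remaining 2×2 (Wide, Body vs Center, Right):
Let the server play Wide with probability p. Expected payoff against Center: 8p + 6(1−p) = 2p + 6; against Right: 2p + 9(1−p) = −7p + 9.
Setting these equal: 2p + 6 = −7p + 9 ⇒ 9p = 3 ⇒ p = 1/3, and the value is (2)·(1/3) + 6 = 20/3.
For the receiver: with q = P(Center), equating Wide's and Body's payoffs gives 6q + 2 = −3q + 9 ⇒ q = 7/9.

2/9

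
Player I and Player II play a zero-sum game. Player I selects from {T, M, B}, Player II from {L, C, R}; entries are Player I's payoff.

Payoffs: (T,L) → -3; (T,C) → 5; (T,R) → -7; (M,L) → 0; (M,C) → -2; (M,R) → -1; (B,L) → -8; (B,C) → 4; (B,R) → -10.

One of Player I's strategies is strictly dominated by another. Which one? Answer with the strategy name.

T gives a strictly higher payoff than B against every column: -3 > -8, 5 > 4, -7 > -10.
So B is strictly dominated and Player I never plays it.

B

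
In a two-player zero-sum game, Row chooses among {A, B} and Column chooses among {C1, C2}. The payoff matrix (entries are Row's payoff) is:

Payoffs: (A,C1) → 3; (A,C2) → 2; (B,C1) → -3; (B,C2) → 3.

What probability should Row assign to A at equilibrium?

6/7

Row minima: A → 2, B → -3; maximin = 2.
Column maxima: C1 → 3, C2 → 3; minimax = 3.
2 ≠ 3, so there is no saddle point; optimal play is mixed.
Let Row play A with probability p. Expected payoff against C1: 3p + (-3)(1−p) = 6p − 3; against C2: 2p + 3(1−p) = −p + 3.
Setting these equal: 6p − 3 = −p + 3 ⇒ 7p = 6 ⇒ p = 6/7, and the value is (6)·(6/7) − 3 = 15/7.
For Column: with q = P(C1), equating A's and B's payoffs gives q + 2 = −6q + 3 ⇒ q = 1/7.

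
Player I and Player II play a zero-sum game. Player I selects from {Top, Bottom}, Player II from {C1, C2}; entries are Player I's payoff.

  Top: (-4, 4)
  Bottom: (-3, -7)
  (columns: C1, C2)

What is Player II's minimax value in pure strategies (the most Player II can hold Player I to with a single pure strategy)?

-3

Column maxima: C1 → -3, C2 → 4.
The smallest of these is -3.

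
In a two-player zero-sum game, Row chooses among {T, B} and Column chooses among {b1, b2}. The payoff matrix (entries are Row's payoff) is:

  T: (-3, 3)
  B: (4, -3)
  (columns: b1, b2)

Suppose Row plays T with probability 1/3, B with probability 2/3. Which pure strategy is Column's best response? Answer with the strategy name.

If Column plays b1, Row's expected payoff is (1/3)·(-3) + (2/3)·4 = 5/3.
If Column plays b2, Row's expected payoff is (1/3)·3 + (2/3)·(-3) = -1.
Column minimizes Row's payoff; the smallest is -1, so the best response is b2.

b2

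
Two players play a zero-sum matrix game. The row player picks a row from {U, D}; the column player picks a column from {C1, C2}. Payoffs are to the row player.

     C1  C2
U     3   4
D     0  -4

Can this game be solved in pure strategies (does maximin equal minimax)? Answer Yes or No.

Yes

Row minima: U → 3, D → -4; maximin = 3.
Column maxima: C1 → 3, C2 → 4; minimax = 3.
maximin = minimax = 3, so a saddle point exists.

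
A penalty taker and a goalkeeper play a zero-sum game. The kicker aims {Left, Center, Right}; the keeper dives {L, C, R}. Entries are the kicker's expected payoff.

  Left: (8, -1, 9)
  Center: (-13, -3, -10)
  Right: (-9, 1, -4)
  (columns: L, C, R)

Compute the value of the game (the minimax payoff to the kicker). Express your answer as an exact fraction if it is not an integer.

Row minima: Left → -1, Center → -13, Right → -9; maximin = -1.
Column maxima: L → 8, C → 1, R → 9; minimax = 1.
-1 ≠ 1, so there is no saddle point; optimal play is mixed.
Center is strictly dominated by Left, so the kicker never plays it.
R is strictly dominated by L (it gives the kicker strictly more in every row), so the keeper never plays it.
On the remaining 2×2 (Left, Right vs L, C):
Let the kicker play Left with probability p. Expected payoff against L: 8p + (-9)(1−p) = 17p − 9; against C: (-1)p + 1(1−p) = −2p + 1.
Setting these equal: 17p − 9 = −2p + 1 ⇒ 19p = 10 ⇒ p = 10/19, and the value is (17)·(10/19) − 9 = -1/19.
For the keeper: with q = P(L), equating Left's and Right's payoffs gives 9q − 1 = −10q + 1 ⇒ q = 2/19.

-1/19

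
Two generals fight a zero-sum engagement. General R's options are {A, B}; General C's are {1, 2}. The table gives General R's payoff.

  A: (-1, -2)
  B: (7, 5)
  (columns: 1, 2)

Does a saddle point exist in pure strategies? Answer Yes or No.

Yes

Row minima: A → -2, B → 5; maximin = 5.
Column maxima: 1 → 7, 2 → 5; minimax = 5.
maximin = minimax = 5, so a saddle point exists.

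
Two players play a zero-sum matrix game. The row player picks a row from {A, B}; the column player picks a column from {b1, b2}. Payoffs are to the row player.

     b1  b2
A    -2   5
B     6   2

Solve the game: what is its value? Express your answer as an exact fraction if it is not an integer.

34/11

Row minima: A → -2, B → 2; maximin = 2.
Column maxima: b1 → 6, b2 → 5; minimax = 5.
2 ≠ 5, so there is no saddle point; optimal play is mixed.
Let the row player play A with probability p. Expected payoff against b1: (-2)p + 6(1−p) = −8p + 6; against b2: 5p + 2(1−p) = 3p + 2.
Setting these equal: −8p + 6 = 3p + 2 ⇒ −11p = -4 ⇒ p = 4/11, and the value is (-8)·(4/11) + 6 = 34/11.
For the column player: with q = P(b1), equating A's and B's payoffs gives −7q + 5 = 4q + 2 ⇒ q = 3/11.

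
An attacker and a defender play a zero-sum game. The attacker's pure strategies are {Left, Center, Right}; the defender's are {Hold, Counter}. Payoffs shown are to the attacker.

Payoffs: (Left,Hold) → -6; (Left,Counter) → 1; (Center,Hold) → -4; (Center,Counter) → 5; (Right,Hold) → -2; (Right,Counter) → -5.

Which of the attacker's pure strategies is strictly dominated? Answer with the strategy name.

Center gives a strictly higher payoff than Left against every column: -4 > -6, 5 > 1.
So Left is strictly dominated and the attacker never plays it.

Left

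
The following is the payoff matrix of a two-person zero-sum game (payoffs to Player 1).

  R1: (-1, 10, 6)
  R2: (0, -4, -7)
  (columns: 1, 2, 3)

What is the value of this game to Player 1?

-1/2

Row minima: R1 → -1, R2 → -7; maximin = -1.
Column maxima: 1 → 0, 2 → 10, 3 → 6; minimax = 0.
-1 ≠ 0, so there is no saddle point; optimal play is mixed.
2 is strictly dominated by 3 (it gives Player 1 strictly more in every row), so Player 2 never plays it.
On the remaining 2×2 (R1, R2 vs 1, 3):
Let Player 1 play R1 with probability p. Expected payoff against 1: (-1)p + 0(1−p) = −p; against 3: 6p + (-7)(1−p) = 13p − 7.
Setting these equal: −p = 13p − 7 ⇒ −14p = -7 ⇒ p = 1/2, and the value is (-1)·(1/2) = -1/2.
For Player 2: with q = P(1), equating R1's and R2's payoffs gives −7q + 6 = 7q − 7 ⇒ q = 13/14.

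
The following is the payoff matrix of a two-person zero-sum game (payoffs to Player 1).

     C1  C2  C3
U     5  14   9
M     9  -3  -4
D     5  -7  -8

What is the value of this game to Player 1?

Row minima: U → 5, M → -4, D → -8; maximin = 5.
Column maxima: C1 → 9, C2 → 14, C3 → 9; minimax = 9.
5 ≠ 9, so there is no saddle point; optimal play is mixed.
D is strictly dominated by M, so Player 1 never plays it.
C2 is strictly dominated by C3 (it gives Player 1 strictly more in every row), so Player 2 never plays it.
On the remaining 2×2 (U, M vs C1, C3):
Let Player 1 play U with probability p. Expected payoff against C1: 5p + 9(1−p) = −4p + 9; against C3: 9p + (-4)(1−p) = 13p − 4.
Setting these equal: −4p + 9 = 13p − 4 ⇒ −17p = -13 ⇒ p = 13/17, and the value is (-4)·(13/17) + 9 = 101/17.
For Player 2: with q = P(C1), equating U's and M's payoffs gives −4q + 9 = 13q − 4 ⇒ q = 13/17.

101/17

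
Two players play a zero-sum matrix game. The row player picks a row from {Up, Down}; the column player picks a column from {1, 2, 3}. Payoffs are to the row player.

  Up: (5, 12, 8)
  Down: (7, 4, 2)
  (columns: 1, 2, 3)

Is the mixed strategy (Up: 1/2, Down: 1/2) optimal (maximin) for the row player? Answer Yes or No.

Against 1 this mix gives (1/2)·5 + (1/2)·7 = 6.
Against 2 this mix gives (1/2)·12 + (1/2)·4 = 8.
Against 3 this mix gives (1/2)·8 + (1/2)·2 = 5.
The column player will play 3, holding the row player to 5. Shifting weight toward the row that does better against 3 would raise this floor (the equalizing mix achieves 23/4 against both 3 and 1), so the proposed strategy is not optimal.

No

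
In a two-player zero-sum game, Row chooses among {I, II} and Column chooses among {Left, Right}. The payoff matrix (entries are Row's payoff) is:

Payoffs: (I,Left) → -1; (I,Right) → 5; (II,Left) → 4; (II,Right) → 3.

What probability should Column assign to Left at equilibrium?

Row minima: I → -1, II → 3; maximin = 3.
Column maxima: Left → 4, Right → 5; minimax = 4.
3 ≠ 4, so there is no saddle point; optimal play is mixed.
Let Row play I with probability p. Expected payoff against Left: (-1)p + 4(1−p) = −5p + 4; against Right: 5p + 3(1−p) = 2p + 3.
Setting these equal: −5p + 4 = 2p + 3 ⇒ −7p = -1 ⇒ p = 1/7, and the value is (-5)·(1/7) + 4 = 23/7.
For Column: with q = P(Left), equating I's and II's payoffs gives −6q + 5 = q + 3 ⇒ q = 2/7.

2/7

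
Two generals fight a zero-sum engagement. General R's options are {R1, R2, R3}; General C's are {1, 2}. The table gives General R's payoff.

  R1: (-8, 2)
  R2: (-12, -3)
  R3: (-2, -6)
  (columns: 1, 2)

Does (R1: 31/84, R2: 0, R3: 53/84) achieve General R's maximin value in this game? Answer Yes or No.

Against 1 this mix gives (31/84)·(-8) + (53/84)·(-2) = -59/14.
Against 2 this mix gives (31/84)·2 + (53/84)·(-6) = -64/21.
General C will play 1, holding General R to -59/14. Shifting weight toward the row that does better against 1 would raise this floor (the equalizing mix achieves -26/7 against both 1 and 2), so the proposed strategy is not optimal.

No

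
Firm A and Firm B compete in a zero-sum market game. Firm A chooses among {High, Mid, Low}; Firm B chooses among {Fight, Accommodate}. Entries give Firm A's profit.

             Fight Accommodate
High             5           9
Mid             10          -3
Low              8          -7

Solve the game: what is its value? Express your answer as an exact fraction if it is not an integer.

Row minima: High → 5, Mid → -3, Low → -7; maximin = 5.
Column maxima: Fight → 10, Accommodate → 9; minimax = 9.
5 ≠ 9, so there is no saddle point; optimal play is mixed.
Low is strictly dominated by Mid, so Firm A never plays it.
On the remaining 2×2 (High, Mid vs Fight, Accommodate):
Let Firm A play High with probability p. Expected payoff against Fight: 5p + 10(1−p) = −5p + 10; against Accommodate: 9p + (-3)(1−p) = 12p − 3.
Setting these equal: −5p + 10 = 12p − 3 ⇒ −17p = -13 ⇒ p = 13/17, and the value is (-5)·(13/17) + 10 = 105/17.
For Firm B: with q = P(Fight), equating High's and Mid's payoffs gives −4q + 9 = 13q − 3 ⇒ q = 12/17.

105/17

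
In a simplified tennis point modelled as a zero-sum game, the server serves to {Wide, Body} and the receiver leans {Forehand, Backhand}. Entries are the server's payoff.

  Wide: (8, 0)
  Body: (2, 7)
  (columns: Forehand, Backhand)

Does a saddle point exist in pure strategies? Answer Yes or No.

No

Row minima: Wide → 0, Body → 2; maximin = 2.
Column maxima: Forehand → 8, Backhand → 7; minimax = 7.
2 ≠ 7, so no pure-strategy equilibrium exists.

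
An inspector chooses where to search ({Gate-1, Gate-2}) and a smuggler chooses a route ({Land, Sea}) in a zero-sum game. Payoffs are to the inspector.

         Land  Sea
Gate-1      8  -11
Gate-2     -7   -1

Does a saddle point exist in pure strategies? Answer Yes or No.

Row minima: Gate-1 → -11, Gate-2 → -7; maximin = -7.
Column maxima: Land → 8, Sea → -1; minimax = -1.
-7 ≠ -1, so no pure-strategy equilibrium exists.

No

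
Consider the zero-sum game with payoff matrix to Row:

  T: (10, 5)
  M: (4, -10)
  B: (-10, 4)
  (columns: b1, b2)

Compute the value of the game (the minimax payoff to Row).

5

Row minima: T → 5, M → -10, B → -10; maximin = 5.
Column maxima: b1 → 10, b2 → 5; minimax = 5.
Since maximin = minimax = 5, there is a saddle point and the value is 5.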